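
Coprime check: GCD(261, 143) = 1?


Euclidean algorithm:
261 = 1 * 143 + 118
143 = 1 * 118 + 25
118 = 4 * 25 + 18
25 = 1 * 18 + 7
18 = 2 * 7 + 4
7 = 1 * 4 + 3
4 = 1 * 3 + 1
3 = 3 * 1 + 0
GCD(261, 143) = 1

Yes, coprime (GCD = 1)


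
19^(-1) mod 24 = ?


Use the extended Euclidean algorithm on (24, 19); each row r = 24*s + 19*t:
r=24, s=1, t=0
r=19, s=0, t=1
q=1: r=5, s=1, t=-1   [24*(1) + 19*(-1) = 5]
q=3: r=4, s=-3, t=4   [24*(-3) + 19*(4) = 4]
q=1: r=1, s=4, t=-5   [24*(4) + 19*(-5) = 1]
q=4: r=0, s=-19, t=24   [24*(-19) + 19*(24) = 0]
GCD = 1 with t = -5, so 19*(-5) ≡ 1 (mod 24)
Inverse = -5 mod 24 = 19
Check: 19 * 19 = 361 ≡ 1 (mod 24)

19^(-1) ≡ 19 (mod 24)


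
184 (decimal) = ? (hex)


184 (base 10) = 184 (decimal)
184 (decimal) = B8 (base 16)


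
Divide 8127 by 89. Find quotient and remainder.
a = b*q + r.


8127 = 89 * 91 + 28
Check: 8099 + 28 = 8127

q = 91, r = 28


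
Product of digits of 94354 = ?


9 × 4 × 3 × 5 × 4 = 2160


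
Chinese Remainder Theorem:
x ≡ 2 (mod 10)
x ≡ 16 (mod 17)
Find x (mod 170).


M = 10*17 = 170
M1 = M/10 = 17, M2 = M/17 = 10
M1^(-1) mod 10 = 3, M2^(-1) mod 17 = 12
x = 2*17*3 + 16*10*12 = 2022
2022 mod 170 = 152
Check: 152 mod 10 = 2 ✓, 152 mod 17 = 16 ✓

x ≡ 152 (mod 170)


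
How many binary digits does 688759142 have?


688759142 in base 2 = 101001000011011010000101100110
Number of digits = 30

30 digits (base 2)


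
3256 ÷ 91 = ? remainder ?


3256 = 91 * 35 + 71
Check: 3185 + 71 = 3256

q = 35, r = 71


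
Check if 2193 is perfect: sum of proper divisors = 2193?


Proper divisors of 2193: 1, 3, 17, 43, 51, 129, 731
Sum = 1 + 3 + 17 + 43 + 51 + 129 + 731 = 975

No, 2193 is not perfect (975 ≠ 2193)


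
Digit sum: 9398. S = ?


9 + 3 + 9 + 8 = 29


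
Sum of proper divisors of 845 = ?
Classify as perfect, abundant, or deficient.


Proper divisors: 1, 5, 13, 65, 169
Sum = 1 + 5 + 13 + 65 + 169 = 253
253 < 845 → deficient

s(845) = 253 (deficient)


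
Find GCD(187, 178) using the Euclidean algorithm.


187 = 1 * 178 + 9
178 = 19 * 9 + 7
9 = 1 * 7 + 2
7 = 3 * 2 + 1
2 = 2 * 1 + 0
GCD = 1


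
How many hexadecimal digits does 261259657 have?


261259657 in base 16 = F928189
Number of digits = 7

7 digits (base 16)


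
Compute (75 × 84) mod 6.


75 × 84 = 6300
6300 mod 6 = 0


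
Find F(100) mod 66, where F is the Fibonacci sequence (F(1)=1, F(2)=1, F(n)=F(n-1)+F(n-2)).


F(k) mod 66 for k=1..100:
1, 1, 2, 3, 5, 8, 13, 21, 34, 55, 23, 12, 35, 47, 16, 63, 13, 10, 23, 33, 56, 23, 13, 36, 49, 19, 2, 21, 23, 44, 1, 45, 46, 25, 5, 30, 35, 65, 34, 33, 1, 34, 35, 3, 38, 41, 13, 54, 1, 55, 56, 45, 35, 14, 49, 63, 46, 43, 23, 0, 23, 23, 46, 3, 49, 52, 35, 21, 56, 11, 1, 12, 13, 25, 38, 63, 35, 32, 1, 33, 34, 1, 35, 36, 5, 41, 46, 21, 1, 22, 23, 45, 2, 47, 49, 30, 13, 43, 56, 33
F(100) mod 66 = 33


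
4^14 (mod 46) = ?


4^1 mod 46 = 4
4^2 mod 46 = 16
4^3 mod 46 = 18
4^4 mod 46 = 26
4^5 mod 46 = 12
4^6 mod 46 = 2
4^7 mod 46 = 8
4^8 mod 46 = 32
4^9 mod 46 = 36
4^10 mod 46 = 6
4^11 mod 46 = 24
4^12 mod 46 = 4
4^13 mod 46 = 16
4^14 mod 46 = 18


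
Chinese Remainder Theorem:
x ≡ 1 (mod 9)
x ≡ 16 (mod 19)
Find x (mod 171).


M = 9*19 = 171
M1 = M/9 = 19, M2 = M/19 = 9
M1^(-1) mod 9 = 1, M2^(-1) mod 19 = 17
x = 1*19*1 + 16*9*17 = 2467
2467 mod 171 = 73
Check: 73 mod 9 = 1 ✓, 73 mod 19 = 16 ✓

x ≡ 73 (mod 171)


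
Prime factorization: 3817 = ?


3817 / 11 = 347
347 / 347 = 1
3817 = 11 × 347


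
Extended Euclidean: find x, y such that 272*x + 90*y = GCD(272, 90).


Tabular extended Euclidean (each row: r = 272*s + 90*t):
r=272, s=1, t=0
r=90, s=0, t=1
q=3: r=2, s=1, t=-3   [272*(1) + 90*(-3) = 2]
q=45: r=0, s=-45, t=136   [272*(-45) + 90*(136) = 0]
GCD = 2; from the row with r=2: x=1, y=-3
Check: 272*(1) + 90*(-3) = 272 - 270 = 2

GCD = 2, x = 1, y = -3


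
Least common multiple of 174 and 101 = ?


GCD(174, 101) = 1
LCM = 174*101/1 = 17574/1 = 17574

LCM = 17574


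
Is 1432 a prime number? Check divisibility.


1432 / 2 = 716 (exact division)
1432 is NOT prime.

No, 1432 is not prime


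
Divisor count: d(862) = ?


862 = 2^1 × 431^1
d(862) = (1+1) × (1+1) = 4

4 divisors


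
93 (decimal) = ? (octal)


93 (base 10) = 93 (decimal)
93 (decimal) = 135 (base 8)


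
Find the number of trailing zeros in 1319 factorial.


floor(1319/5) = 263
floor(1319/25) = 52
floor(1319/125) = 10
floor(1319/625) = 2
Total = 327

327 trailing zeros


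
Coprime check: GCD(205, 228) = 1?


Euclidean algorithm:
228 = 1 * 205 + 23
205 = 8 * 23 + 21
23 = 1 * 21 + 2
21 = 10 * 2 + 1
2 = 2 * 1 + 0
GCD(205, 228) = 1

Yes, coprime (GCD = 1)


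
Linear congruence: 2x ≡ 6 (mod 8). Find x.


GCD(2, 8) = 2 divides 6
Divide: 1x ≡ 3 (mod 4)
x ≡ 3 (mod 4)


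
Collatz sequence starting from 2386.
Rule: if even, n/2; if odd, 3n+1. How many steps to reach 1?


2386 → 1193 → 3580 → 1790 → 895 → 2686 → 1343 → 4030 → 2015 → 6046 → 3023 → 9070 → 4535 → 13606 → 6803 → 20410 → 10205 → 30616 → 15308 → 7654 → 3827 → 11482 → 5741 → 17224 → 8612 → 4306 → 2153 → 6460 → 3230 → 1615 → 4846 → 2423 → 7270 → 3635 → 10906 → 5453 → 16360 → 8180 → 4090 → 2045 → 6136 → 3068 → 1534 → 767 → 2302 → 1151 → 3454 → 1727 → 5182 → 2591 → 7774 → 3887 → 11662 → 5831 → 17494 → 8747 → 26242 → 13121 → 39364 → 19682 → 9841 → 29524 → 14762 → 7381 → 22144 → 11072 → 5536 → 2768 → 1384 → 692 → 346 → 173 → 520 → 260 → 130 → 65 → 196 → 98 → 49 → 148 → 74 → 37 → 112 → 56 → 28 → 14 → 7 → 22 → 11 → 34 → 17 → 52 → 26 → 13 → 40 → 20 → 10 → 5 → 16 → 8 → 4 → 2 → 1
Total steps = 102

102 steps


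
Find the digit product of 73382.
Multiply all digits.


7 × 3 × 3 × 8 × 2 = 1008


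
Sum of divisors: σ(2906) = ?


Divisors of 2906: 1, 2, 1453, 2906
Sum = 1 + 2 + 1453 + 2906 = 4362

σ(2906) = 4362


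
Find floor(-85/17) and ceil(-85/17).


-85/17 = -5.0000
floor = -5
ceil = -5

floor = -5, ceil = -5


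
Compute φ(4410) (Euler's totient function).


4410 = 2 × 3^2 × 5 × 7^2
Prime factors: 2, 3, 5, 7
φ(4410) = 4410 × (1-1/2) × (1-1/3) × (1-1/5) × (1-1/7)
= 4410 × 1/2 × 2/3 × 4/5 × 6/7 = 1008

φ(4410) = 1008


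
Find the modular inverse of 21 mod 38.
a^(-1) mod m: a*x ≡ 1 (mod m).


Use the extended Euclidean algorithm on (38, 21); each row r = 38*s + 21*t:
r=38, s=1, t=0
r=21, s=0, t=1
q=1: r=17, s=1, t=-1   [38*(1) + 21*(-1) = 17]
q=1: r=4, s=-1, t=2   [38*(-1) + 21*(2) = 4]
q=4: r=1, s=5, t=-9   [38*(5) + 21*(-9) = 1]
q=4: r=0, s=-21, t=38   [38*(-21) + 21*(38) = 0]
GCD = 1 with t = -9, so 21*(-9) ≡ 1 (mod 38)
Inverse = -9 mod 38 = 29
Check: 21 * 29 = 609 ≡ 1 (mod 38)

21^(-1) ≡ 29 (mod 38)


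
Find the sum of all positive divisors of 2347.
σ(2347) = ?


Divisors of 2347: 1, 2347
Sum = 1 + 2347 = 2348

σ(2347) = 2348


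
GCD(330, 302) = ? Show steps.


330 = 1 * 302 + 28
302 = 10 * 28 + 22
28 = 1 * 22 + 6
22 = 3 * 6 + 4
6 = 1 * 4 + 2
4 = 2 * 2 + 0
GCD = 2


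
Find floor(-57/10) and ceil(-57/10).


-57/10 = -5.7000
floor = -6
ceil = -5

floor = -6, ceil = -5


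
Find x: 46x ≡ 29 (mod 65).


GCD(46, 65) = 1, unique solution
a^(-1) mod 65 = 41
x = 41 * 29 mod 65 = 19

x ≡ 19 (mod 65)


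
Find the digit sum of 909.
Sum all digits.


9 + 0 + 9 = 18


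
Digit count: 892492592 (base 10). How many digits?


892492592 has 9 digits in base 10
floor(log10(892492592)) + 1 = floor(8.9506) + 1 = 9

9 digits (base 10)


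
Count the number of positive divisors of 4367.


4367 = 11^1 × 397^1
d(4367) = (1+1) × (1+1) = 4

4 divisors


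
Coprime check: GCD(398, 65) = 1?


Euclidean algorithm:
398 = 6 * 65 + 8
65 = 8 * 8 + 1
8 = 8 * 1 + 0
GCD(398, 65) = 1

Yes, coprime (GCD = 1)


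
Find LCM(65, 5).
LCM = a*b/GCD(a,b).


GCD(65, 5) = 5
LCM = 65*5/5 = 325/5 = 65

LCM = 65


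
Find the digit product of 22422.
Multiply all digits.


2 × 2 × 4 × 2 × 2 = 64


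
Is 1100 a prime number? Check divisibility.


1100 / 2 = 550 (exact division)
1100 is NOT prime.

No, 1100 is not prime


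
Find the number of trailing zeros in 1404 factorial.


floor(1404/5) = 280
floor(1404/25) = 56
floor(1404/125) = 11
floor(1404/625) = 2
Total = 349

349 trailing zeros


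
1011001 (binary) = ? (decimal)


1011001 (base 2) = 89 (decimal)
89 (decimal) = 89 (base 10)


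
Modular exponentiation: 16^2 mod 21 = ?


16^1 mod 21 = 16
16^2 mod 21 = 4


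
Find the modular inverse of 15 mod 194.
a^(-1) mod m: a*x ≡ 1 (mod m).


Use the extended Euclidean algorithm on (194, 15); each row r = 194*s + 15*t:
r=194, s=1, t=0
r=15, s=0, t=1
q=12: r=14, s=1, t=-12   [194*(1) + 15*(-12) = 14]
q=1: r=1, s=-1, t=13   [194*(-1) + 15*(13) = 1]
q=14: r=0, s=15, t=-194   [194*(15) + 15*(-194) = 0]
GCD = 1 with t = 13, so 15*(13) ≡ 1 (mod 194)
Inverse = 13 mod 194 = 13
Check: 15 * 13 = 195 ≡ 1 (mod 194)

15^(-1) ≡ 13 (mod 194)


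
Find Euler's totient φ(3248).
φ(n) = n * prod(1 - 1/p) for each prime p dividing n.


3248 = 2^4 × 7 × 29
Prime factors: 2, 7, 29
φ(3248) = 3248 × (1-1/2) × (1-1/7) × (1-1/29)
= 3248 × 1/2 × 6/7 × 28/29 = 1344

φ(3248) = 1344


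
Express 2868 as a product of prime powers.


2868 / 2 = 1434
1434 / 2 = 717
717 / 3 = 239
239 / 239 = 1
2868 = 2^2 × 3 × 239


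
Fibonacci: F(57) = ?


Sequence: 1, 1, 2, 3, 5, 8, 13, 21, 34, 55, 89, 144, 233, 377, 610, 987, 1597, 2584, 4181, 6765, 10946, 17711, 28657, 46368, 75025, 121393, 196418, 317811, 514229, 832040, 1346269, 2178309, 3524578, 5702887, 9227465, 14930352, 24157817, 39088169, 63245986, 102334155, 165580141, 267914296, 433494437, 701408733, 1134903170, 1836311903, 2971215073, 4807526976, 7778742049, 12586269025, 20365011074, 32951280099, 53316291173, 86267571272, 139583862445, 225851433717, 365435296162
F(57) = 365435296162


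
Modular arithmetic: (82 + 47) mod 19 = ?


82 + 47 = 129
129 mod 19 = 15


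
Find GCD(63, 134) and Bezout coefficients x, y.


Tabular extended Euclidean (each row: r = 63*s + 134*t):
r=63, s=1, t=0
r=134, s=0, t=1
q=0: r=63, s=1, t=0   [63*(1) + 134*(0) = 63]
q=2: r=8, s=-2, t=1   [63*(-2) + 134*(1) = 8]
q=7: r=7, s=15, t=-7   [63*(15) + 134*(-7) = 7]
q=1: r=1, s=-17, t=8   [63*(-17) + 134*(8) = 1]
q=7: r=0, s=134, t=-63   [63*(134) + 134*(-63) = 0]
GCD = 1; from the row with r=1: x=-17, y=8
Check: 63*(-17) + 134*(8) = -1071 + 1072 = 1

GCD = 1, x = -17, y = 8


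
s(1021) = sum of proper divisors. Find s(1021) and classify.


Proper divisors: 1
Sum = 1 = 1
1 < 1021 → deficient

s(1021) = 1 (deficient)


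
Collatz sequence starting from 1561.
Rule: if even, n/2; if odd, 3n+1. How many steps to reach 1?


1561 → 4684 → 2342 → 1171 → 3514 → 1757 → 5272 → 2636 → 1318 → 659 → 1978 → 989 → 2968 → 1484 → 742 → 371 → 1114 → 557 → 1672 → 836 → 418 → 209 → 628 → 314 → 157 → 472 → 236 → 118 → 59 → 178 → 89 → 268 → 134 → 67 → 202 → 101 → 304 → 152 → 76 → 38 → 19 → 58 → 29 → 88 → 44 → 22 → 11 → 34 → 17 → 52 → 26 → 13 → 40 → 20 → 10 → 5 → 16 → 8 → 4 → 2 → 1
Total steps = 60

60 steps


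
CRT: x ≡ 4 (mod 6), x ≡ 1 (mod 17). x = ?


M = 6*17 = 102
M1 = M/6 = 17, M2 = M/17 = 6
M1^(-1) mod 6 = 5, M2^(-1) mod 17 = 3
x = 4*17*5 + 1*6*3 = 358
358 mod 102 = 52
Check: 52 mod 6 = 4 ✓, 52 mod 17 = 1 ✓

x ≡ 52 (mod 102)


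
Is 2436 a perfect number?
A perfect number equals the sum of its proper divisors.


Proper divisors of 2436: 1, 2, 3, 4, 6, 7, 12, 14, 21, 28, 29, 42, 58, 84, 87, 116, 174, 203, 348, 406, 609, 812, 1218
Sum = 1 + 2 + 3 + 4 + 6 + 7 + 12 + 14 + 21 + 28 + 29 + 42 + 58 + 84 + 87 + 116 + 174 + 203 + 348 + 406 + 609 + 812 + 1218 = 4284

No, 2436 is not perfect (4284 ≠ 2436)


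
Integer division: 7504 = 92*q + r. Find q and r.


7504 = 92 * 81 + 52
Check: 7452 + 52 = 7504

q = 81, r = 52


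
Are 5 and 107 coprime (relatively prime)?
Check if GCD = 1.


Euclidean algorithm:
107 = 21 * 5 + 2
5 = 2 * 2 + 1
2 = 2 * 1 + 0
GCD(5, 107) = 1

Yes, coprime (GCD = 1)


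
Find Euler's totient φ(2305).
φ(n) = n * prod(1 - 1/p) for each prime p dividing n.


2305 = 5 × 461
Prime factors: 5, 461
φ(2305) = 2305 × (1-1/5) × (1-1/461)
= 2305 × 4/5 × 460/461 = 1840

φ(2305) = 1840


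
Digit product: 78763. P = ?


7 × 8 × 7 × 6 × 3 = 7056


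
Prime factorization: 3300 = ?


3300 / 2 = 1650
1650 / 2 = 825
825 / 3 = 275
275 / 5 = 55
55 / 5 = 11
11 / 11 = 1
3300 = 2^2 × 3 × 5^2 × 11


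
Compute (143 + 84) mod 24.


143 + 84 = 227
227 mod 24 = 11


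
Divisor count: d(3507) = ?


3507 = 3^1 × 7^1 × 167^1
d(3507) = (1+1) × (1+1) × (1+1) = 8

8 divisors


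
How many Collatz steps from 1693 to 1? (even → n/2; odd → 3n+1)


1693 → 5080 → 2540 → 1270 → 635 → 1906 → 953 → 2860 → 1430 → 715 → 2146 → 1073 → 3220 → 1610 → 805 → 2416 → 1208 → 604 → 302 → 151 → 454 → 227 → 682 → 341 → 1024 → 512 → 256 → 128 → 64 → 32 → 16 → 8 → 4 → 2 → 1
Total steps = 34

34 steps


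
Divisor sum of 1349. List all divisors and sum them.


Divisors of 1349: 1, 19, 71, 1349
Sum = 1 + 19 + 71 + 1349 = 1440

σ(1349) = 1440


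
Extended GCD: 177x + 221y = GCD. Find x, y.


Tabular extended Euclidean (each row: r = 177*s + 221*t):
r=177, s=1, t=0
r=221, s=0, t=1
q=0: r=177, s=1, t=0   [177*(1) + 221*(0) = 177]
q=1: r=44, s=-1, t=1   [177*(-1) + 221*(1) = 44]
q=4: r=1, s=5, t=-4   [177*(5) + 221*(-4) = 1]
q=44: r=0, s=-221, t=177   [177*(-221) + 221*(177) = 0]
GCD = 1; from the row with r=1: x=5, y=-4
Check: 177*(5) + 221*(-4) = 885 - 884 = 1

GCD = 1, x = 5, y = -4


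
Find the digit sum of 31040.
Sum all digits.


3 + 1 + 0 + 4 + 0 = 8


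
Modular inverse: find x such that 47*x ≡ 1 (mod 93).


Use the extended Euclidean algorithm on (93, 47); each row r = 93*s + 47*t:
r=93, s=1, t=0
r=47, s=0, t=1
q=1: r=46, s=1, t=-1   [93*(1) + 47*(-1) = 46]
q=1: r=1, s=-1, t=2   [93*(-1) + 47*(2) = 1]
q=46: r=0, s=47, t=-93   [93*(47) + 47*(-93) = 0]
GCD = 1 with t = 2, so 47*(2) ≡ 1 (mod 93)
Inverse = 2 mod 93 = 2
Check: 47 * 2 = 94 ≡ 1 (mod 93)

47^(-1) ≡ 2 (mod 93)


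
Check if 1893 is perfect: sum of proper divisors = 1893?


Proper divisors of 1893: 1, 3, 631
Sum = 1 + 3 + 631 = 635

No, 1893 is not perfect (635 ≠ 1893)


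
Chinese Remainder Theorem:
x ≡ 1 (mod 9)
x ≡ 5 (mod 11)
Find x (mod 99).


M = 9*11 = 99
M1 = M/9 = 11, M2 = M/11 = 9
M1^(-1) mod 9 = 5, M2^(-1) mod 11 = 5
x = 1*11*5 + 5*9*5 = 280
280 mod 99 = 82
Check: 82 mod 9 = 1 ✓, 82 mod 11 = 5 ✓

x ≡ 82 (mod 99)


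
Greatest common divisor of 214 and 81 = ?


214 = 2 * 81 + 52
81 = 1 * 52 + 29
52 = 1 * 29 + 23
29 = 1 * 23 + 6
23 = 3 * 6 + 5
6 = 1 * 5 + 1
5 = 5 * 1 + 0
GCD = 1


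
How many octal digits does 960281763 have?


960281763 in base 8 = 7117136243
Number of digits = 10

10 digits (base 8)


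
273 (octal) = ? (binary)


273 (base 8) = 187 (decimal)
187 (decimal) = 10111011 (base 2)


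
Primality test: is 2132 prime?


2132 / 2 = 1066 (exact division)
2132 is NOT prime.

No, 2132 is not prime


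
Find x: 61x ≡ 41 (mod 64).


GCD(61, 64) = 1, unique solution
a^(-1) mod 64 = 21
x = 21 * 41 mod 64 = 29

x ≡ 29 (mod 64)


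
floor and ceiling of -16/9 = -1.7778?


-16/9 = -1.7778
floor = -2
ceil = -1

floor = -2, ceil = -1


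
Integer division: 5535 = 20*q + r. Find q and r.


5535 = 20 * 276 + 15
Check: 5520 + 15 = 5535

q = 276, r = 15


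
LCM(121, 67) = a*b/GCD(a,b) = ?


GCD(121, 67) = 1
LCM = 121*67/1 = 8107/1 = 8107

LCM = 8107


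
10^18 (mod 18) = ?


10^1 mod 18 = 10
10^2 mod 18 = 10
10^3 mod 18 = 10
10^4 mod 18 = 10
10^5 mod 18 = 10
10^6 mod 18 = 10
10^7 mod 18 = 10
10^8 mod 18 = 10
10^9 mod 18 = 10
10^10 mod 18 = 10
10^11 mod 18 = 10
10^12 mod 18 = 10
10^13 mod 18 = 10
10^14 mod 18 = 10
10^15 mod 18 = 10
10^16 mod 18 = 10
10^17 mod 18 = 10
10^18 mod 18 = 10


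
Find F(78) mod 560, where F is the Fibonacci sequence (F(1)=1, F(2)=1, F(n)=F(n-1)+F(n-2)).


F(k) mod 560 for k=1..78:
1, 1, 2, 3, 5, 8, 13, 21, 34, 55, 89, 144, 233, 377, 50, 427, 477, 344, 261, 45, 306, 351, 97, 448, 545, 433, 418, 291, 149, 440, 29, 469, 498, 407, 345, 192, 537, 169, 146, 315, 461, 216, 117, 333, 450, 223, 113, 336, 449, 225, 114, 339, 453, 232, 125, 357, 482, 279, 201, 480, 121, 41, 162, 203, 365, 8, 373, 381, 194, 15, 209, 224, 433, 97, 530, 67, 37, 104
F(78) mod 560 = 104


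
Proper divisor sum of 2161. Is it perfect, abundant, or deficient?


Proper divisors: 1
Sum = 1 = 1
1 < 2161 → deficient

s(2161) = 1 (deficient)


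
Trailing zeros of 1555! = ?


floor(1555/5) = 311
floor(1555/25) = 62
floor(1555/125) = 12
floor(1555/625) = 2
Total = 387

387 trailing zeros


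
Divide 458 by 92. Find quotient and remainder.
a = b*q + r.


458 = 92 * 4 + 90
Check: 368 + 90 = 458

q = 4, r = 90


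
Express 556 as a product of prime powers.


556 / 2 = 278
278 / 2 = 139
139 / 139 = 1
556 = 2^2 × 139


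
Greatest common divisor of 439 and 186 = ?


439 = 2 * 186 + 67
186 = 2 * 67 + 52
67 = 1 * 52 + 15
52 = 3 * 15 + 7
15 = 2 * 7 + 1
7 = 7 * 1 + 0
GCD = 1


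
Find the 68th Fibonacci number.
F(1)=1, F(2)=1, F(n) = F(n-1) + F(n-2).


Sequence: 1, 1, 2, 3, 5, 8, 13, 21, 34, 55, 89, 144, 233, 377, 610, 987, 1597, 2584, 4181, 6765, 10946, 17711, 28657, 46368, 75025, 121393, 196418, 317811, 514229, 832040, 1346269, 2178309, 3524578, 5702887, 9227465, 14930352, 24157817, 39088169, 63245986, 102334155, 165580141, 267914296, 433494437, 701408733, 1134903170, 1836311903, 2971215073, 4807526976, 7778742049, 12586269025, 20365011074, 32951280099, 53316291173, 86267571272, 139583862445, 225851433717, 365435296162, 591286729879, 956722026041, 1548008755920, 2504730781961, 4052739537881, 6557470319842, 10610209857723, 17167680177565, 27777890035288, 44945570212853, 72723460248141
F(68) = 72723460248141


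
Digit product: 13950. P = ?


1 × 3 × 9 × 5 × 0 = 0


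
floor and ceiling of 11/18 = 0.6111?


11/18 = 0.6111
floor = 0
ceil = 1

floor = 0, ceil = 1


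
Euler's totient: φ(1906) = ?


1906 = 2 × 953
Prime factors: 2, 953
φ(1906) = 1906 × (1-1/2) × (1-1/953)
= 1906 × 1/2 × 952/953 = 952

φ(1906) = 952


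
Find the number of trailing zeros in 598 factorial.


floor(598/5) = 119
floor(598/25) = 23
floor(598/125) = 4
Total = 146

146 trailing zeros


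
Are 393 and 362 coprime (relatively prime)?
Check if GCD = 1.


Euclidean algorithm:
393 = 1 * 362 + 31
362 = 11 * 31 + 21
31 = 1 * 21 + 10
21 = 2 * 10 + 1
10 = 10 * 1 + 0
GCD(393, 362) = 1

Yes, coprime (GCD = 1)


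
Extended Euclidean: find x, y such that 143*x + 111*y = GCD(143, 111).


Tabular extended Euclidean (each row: r = 143*s + 111*t):
r=143, s=1, t=0
r=111, s=0, t=1
q=1: r=32, s=1, t=-1   [143*(1) + 111*(-1) = 32]
q=3: r=15, s=-3, t=4   [143*(-3) + 111*(4) = 15]
q=2: r=2, s=7, t=-9   [143*(7) + 111*(-9) = 2]
q=7: r=1, s=-52, t=67   [143*(-52) + 111*(67) = 1]
q=2: r=0, s=111, t=-143   [143*(111) + 111*(-143) = 0]
GCD = 1; from the row with r=1: x=-52, y=67
Check: 143*(-52) + 111*(67) = -7436 + 7437 = 1

GCD = 1, x = -52, y = 67


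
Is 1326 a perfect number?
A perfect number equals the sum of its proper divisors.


Proper divisors of 1326: 1, 2, 3, 6, 13, 17, 26, 34, 39, 51, 78, 102, 221, 442, 663
Sum = 1 + 2 + 3 + 6 + 13 + 17 + 26 + 34 + 39 + 51 + 78 + 102 + 221 + 442 + 663 = 1698

No, 1326 is not perfect (1698 ≠ 1326)


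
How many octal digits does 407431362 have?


407431362 in base 8 = 3022164302
Number of digits = 10

10 digits (base 8)


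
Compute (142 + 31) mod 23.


142 + 31 = 173
173 mod 23 = 12


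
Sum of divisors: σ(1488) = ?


Divisors of 1488: 1, 2, 3, 4, 6, 8, 12, 16, 24, 31, 48, 62, 93, 124, 186, 248, 372, 496, 744, 1488
Sum = 1 + 2 + 3 + 4 + 6 + 8 + 12 + 16 + 24 + 31 + 48 + 62 + 93 + 124 + 186 + 248 + 372 + 496 + 744 + 1488 = 3968

σ(1488) = 3968


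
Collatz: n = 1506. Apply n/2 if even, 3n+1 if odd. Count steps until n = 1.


1506 → 753 → 2260 → 1130 → 565 → 1696 → 848 → 424 → 212 → 106 → 53 → 160 → 80 → 40 → 20 → 10 → 5 → 16 → 8 → 4 → 2 → 1
Total steps = 21

21 steps


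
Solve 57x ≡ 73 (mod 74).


GCD(57, 74) = 1, unique solution
a^(-1) mod 74 = 13
x = 13 * 73 mod 74 = 61

x ≡ 61 (mod 74)


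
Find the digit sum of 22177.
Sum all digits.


2 + 2 + 1 + 7 + 7 = 19


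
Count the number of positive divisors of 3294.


3294 = 2^1 × 3^3 × 61^1
d(3294) = (1+1) × (3+1) × (1+1) = 16

16 divisors


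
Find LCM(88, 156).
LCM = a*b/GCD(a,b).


GCD(88, 156) = 4
LCM = 88*156/4 = 13728/4 = 3432

LCM = 3432


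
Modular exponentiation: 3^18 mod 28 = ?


3^1 mod 28 = 3
3^2 mod 28 = 9
3^3 mod 28 = 27
3^4 mod 28 = 25
3^5 mod 28 = 19
3^6 mod 28 = 1
3^7 mod 28 = 3
3^8 mod 28 = 9
3^9 mod 28 = 27
3^10 mod 28 = 25
3^11 mod 28 = 19
3^12 mod 28 = 1
3^13 mod 28 = 3
3^14 mod 28 = 9
3^15 mod 28 = 27
3^16 mod 28 = 25
3^17 mod 28 = 19
3^18 mod 28 = 1


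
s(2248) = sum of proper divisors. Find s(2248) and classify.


Proper divisors: 1, 2, 4, 8, 281, 562, 1124
Sum = 1 + 2 + 4 + 8 + 281 + 562 + 1124 = 1982
1982 < 2248 → deficient

s(2248) = 1982 (deficient)


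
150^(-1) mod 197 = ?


Use the extended Euclidean algorithm on (197, 150); each row r = 197*s + 150*t:
r=197, s=1, t=0
r=150, s=0, t=1
q=1: r=47, s=1, t=-1   [197*(1) + 150*(-1) = 47]
q=3: r=9, s=-3, t=4   [197*(-3) + 150*(4) = 9]
q=5: r=2, s=16, t=-21   [197*(16) + 150*(-21) = 2]
q=4: r=1, s=-67, t=88   [197*(-67) + 150*(88) = 1]
q=2: r=0, s=150, t=-197   [197*(150) + 150*(-197) = 0]
GCD = 1 with t = 88, so 150*(88) ≡ 1 (mod 197)
Inverse = 88 mod 197 = 88
Check: 150 * 88 = 13200 ≡ 1 (mod 197)

150^(-1) ≡ 88 (mod 197)


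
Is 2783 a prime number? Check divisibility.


2783 / 11 = 253 (exact division)
2783 is NOT prime.

No, 2783 is not prime


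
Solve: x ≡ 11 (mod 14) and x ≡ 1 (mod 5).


M = 14*5 = 70
M1 = M/14 = 5, M2 = M/5 = 14
M1^(-1) mod 14 = 3, M2^(-1) mod 5 = 4
x = 11*5*3 + 1*14*4 = 221
221 mod 70 = 11
Check: 11 mod 14 = 11 ✓, 11 mod 5 = 1 ✓

x ≡ 11 (mod 70)


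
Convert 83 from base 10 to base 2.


83 (base 10) = 83 (decimal)
83 (decimal) = 1010011 (base 2)


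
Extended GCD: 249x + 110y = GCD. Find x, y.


Tabular extended Euclidean (each row: r = 249*s + 110*t):
r=249, s=1, t=0
r=110, s=0, t=1
q=2: r=29, s=1, t=-2   [249*(1) + 110*(-2) = 29]
q=3: r=23, s=-3, t=7   [249*(-3) + 110*(7) = 23]
q=1: r=6, s=4, t=-9   [249*(4) + 110*(-9) = 6]
q=3: r=5, s=-15, t=34   [249*(-15) + 110*(34) = 5]
q=1: r=1, s=19, t=-43   [249*(19) + 110*(-43) = 1]
q=5: r=0, s=-110, t=249   [249*(-110) + 110*(249) = 0]
GCD = 1; from the row with r=1: x=19, y=-43
Check: 249*(19) + 110*(-43) = 4731 - 4730 = 1

GCD = 1, x = 19, y = -43


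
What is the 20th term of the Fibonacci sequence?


Sequence: 1, 1, 2, 3, 5, 8, 13, 21, 34, 55, 89, 144, 233, 377, 610, 987, 1597, 2584, 4181, 6765
F(20) = 6765


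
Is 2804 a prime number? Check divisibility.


2804 / 2 = 1402 (exact division)
2804 is NOT prime.

No, 2804 is not prime


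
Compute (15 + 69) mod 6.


15 + 69 = 84
84 mod 6 = 0


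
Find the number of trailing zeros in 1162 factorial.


floor(1162/5) = 232
floor(1162/25) = 46
floor(1162/125) = 9
floor(1162/625) = 1
Total = 288

288 trailing zeros


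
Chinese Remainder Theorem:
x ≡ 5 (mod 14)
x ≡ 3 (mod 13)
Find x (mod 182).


M = 14*13 = 182
M1 = M/14 = 13, M2 = M/13 = 14
M1^(-1) mod 14 = 13, M2^(-1) mod 13 = 1
x = 5*13*13 + 3*14*1 = 887
887 mod 182 = 159
Check: 159 mod 14 = 5 ✓, 159 mod 13 = 3 ✓

x ≡ 159 (mod 182)


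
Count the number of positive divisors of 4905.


4905 = 3^2 × 5^1 × 109^1
d(4905) = (2+1) × (1+1) × (1+1) = 12

12 divisors


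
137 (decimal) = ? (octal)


137 (base 10) = 137 (decimal)
137 (decimal) = 211 (base 8)


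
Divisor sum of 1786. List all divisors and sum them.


Divisors of 1786: 1, 2, 19, 38, 47, 94, 893, 1786
Sum = 1 + 2 + 19 + 38 + 47 + 94 + 893 + 1786 = 2880

σ(1786) = 2880


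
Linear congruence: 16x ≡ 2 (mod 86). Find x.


GCD(16, 86) = 2 divides 2
Divide: 8x ≡ 1 (mod 43)
x ≡ 27 (mod 43)


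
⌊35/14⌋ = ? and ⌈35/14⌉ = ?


35/14 = 2.5000
floor = 2
ceil = 3

floor = 2, ceil = 3


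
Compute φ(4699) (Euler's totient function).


4699 = 37 × 127
Prime factors: 37, 127
φ(4699) = 4699 × (1-1/37) × (1-1/127)
= 4699 × 36/37 × 126/127 = 4536

φ(4699) = 4536


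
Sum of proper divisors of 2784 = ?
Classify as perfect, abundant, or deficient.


Proper divisors: 1, 2, 3, 4, 6, 8, 12, 16, 24, 29, 32, 48, 58, 87, 96, 116, 174, 232, 348, 464, 696, 928, 1392
Sum = 1 + 2 + 3 + 4 + 6 + 8 + 12 + 16 + 24 + 29 + 32 + 48 + 58 + 87 + 96 + 116 + 174 + 232 + 348 + 464 + 696 + 928 + 1392 = 4776
4776 > 2784 → abundant

s(2784) = 4776 (abundant)


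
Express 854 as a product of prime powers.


854 / 2 = 427
427 / 7 = 61
61 / 61 = 1
854 = 2 × 7 × 61


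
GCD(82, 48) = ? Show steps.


82 = 1 * 48 + 34
48 = 1 * 34 + 14
34 = 2 * 14 + 6
14 = 2 * 6 + 2
6 = 3 * 2 + 0
GCD = 2


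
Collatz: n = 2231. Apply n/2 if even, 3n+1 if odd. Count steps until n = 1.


2231 → 6694 → 3347 → 10042 → 5021 → 15064 → 7532 → 3766 → 1883 → 5650 → 2825 → 8476 → 4238 → 2119 → 6358 → 3179 → 9538 → 4769 → 14308 → 7154 → 3577 → 10732 → 5366 → 2683 → 8050 → 4025 → 12076 → 6038 → 3019 → 9058 → 4529 → 13588 → 6794 → 3397 → 10192 → 5096 → 2548 → 1274 → 637 → 1912 → 956 → 478 → 239 → 718 → 359 → 1078 → 539 → 1618 → 809 → 2428 → 1214 → 607 → 1822 → 911 → 2734 → 1367 → 4102 → 2051 → 6154 → 3077 → 9232 → 4616 → 2308 → 1154 → 577 → 1732 → 866 → 433 → 1300 → 650 → 325 → 976 → 488 → 244 → 122 → 61 → 184 → 92 → 46 → 23 → 70 → 35 → 106 → 53 → 160 → 80 → 40 → 20 → 10 → 5 → 16 → 8 → 4 → 2 → 1
Total steps = 94

94 steps


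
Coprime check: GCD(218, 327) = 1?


Euclidean algorithm:
327 = 1 * 218 + 109
218 = 2 * 109 + 0
GCD(218, 327) = 109

No, not coprime (GCD = 109)


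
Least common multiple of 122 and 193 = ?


GCD(122, 193) = 1
LCM = 122*193/1 = 23546/1 = 23546

LCM = 23546


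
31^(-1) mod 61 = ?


Use the extended Euclidean algorithm on (61, 31); each row r = 61*s + 31*t:
r=61, s=1, t=0
r=31, s=0, t=1
q=1: r=30, s=1, t=-1   [61*(1) + 31*(-1) = 30]
q=1: r=1, s=-1, t=2   [61*(-1) + 31*(2) = 1]
q=30: r=0, s=31, t=-61   [61*(31) + 31*(-61) = 0]
GCD = 1 with t = 2, so 31*(2) ≡ 1 (mod 61)
Inverse = 2 mod 61 = 2
Check: 31 * 2 = 62 ≡ 1 (mod 61)

31^(-1) ≡ 2 (mod 61)


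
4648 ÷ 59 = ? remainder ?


4648 = 59 * 78 + 46
Check: 4602 + 46 = 4648

q = 78, r = 46


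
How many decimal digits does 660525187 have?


660525187 has 9 digits in base 10
floor(log10(660525187)) + 1 = floor(8.8199) + 1 = 9

9 digits (base 10)


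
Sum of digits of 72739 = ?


7 + 2 + 7 + 3 + 9 = 28


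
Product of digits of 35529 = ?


3 × 5 × 5 × 2 × 9 = 1350


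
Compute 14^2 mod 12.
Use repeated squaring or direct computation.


14^1 mod 12 = 2
14^2 mod 12 = 4


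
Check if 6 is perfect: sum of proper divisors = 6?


Proper divisors of 6: 1, 2, 3
Sum = 1 + 2 + 3 = 6

Yes, 6 is perfect (6 = 6)


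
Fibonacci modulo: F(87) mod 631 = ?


F(k) mod 631 for k=1..87:
1, 1, 2, 3, 5, 8, 13, 21, 34, 55, 89, 144, 233, 377, 610, 356, 335, 60, 395, 455, 219, 43, 262, 305, 567, 241, 177, 418, 595, 382, 346, 97, 443, 540, 352, 261, 613, 243, 225, 468, 62, 530, 592, 491, 452, 312, 133, 445, 578, 392, 339, 100, 439, 539, 347, 255, 602, 226, 197, 423, 620, 412, 401, 182, 583, 134, 86, 220, 306, 526, 201, 96, 297, 393, 59, 452, 511, 332, 212, 544, 125, 38, 163, 201, 364, 565, 298
F(87) mod 631 = 298


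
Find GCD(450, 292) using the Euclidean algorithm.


450 = 1 * 292 + 158
292 = 1 * 158 + 134
158 = 1 * 134 + 24
134 = 5 * 24 + 14
24 = 1 * 14 + 10
14 = 1 * 10 + 4
10 = 2 * 4 + 2
4 = 2 * 2 + 0
GCD = 2


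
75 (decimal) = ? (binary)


75 (base 10) = 75 (decimal)
75 (decimal) = 1001011 (base 2)


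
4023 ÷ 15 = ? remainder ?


4023 = 15 * 268 + 3
Check: 4020 + 3 = 4023

q = 268, r = 3


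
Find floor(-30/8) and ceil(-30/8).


-30/8 = -3.7500
floor = -4
ceil = -3

floor = -4, ceil = -3


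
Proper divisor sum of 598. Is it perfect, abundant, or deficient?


Proper divisors: 1, 2, 13, 23, 26, 46, 299
Sum = 1 + 2 + 13 + 23 + 26 + 46 + 299 = 410
410 < 598 → deficient

s(598) = 410 (deficient)


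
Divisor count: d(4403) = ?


4403 = 7^1 × 17^1 × 37^1
d(4403) = (1+1) × (1+1) × (1+1) = 8

8 divisors


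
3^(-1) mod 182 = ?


Use the extended Euclidean algorithm on (182, 3); each row r = 182*s + 3*t:
r=182, s=1, t=0
r=3, s=0, t=1
q=60: r=2, s=1, t=-60   [182*(1) + 3*(-60) = 2]
q=1: r=1, s=-1, t=61   [182*(-1) + 3*(61) = 1]
q=2: r=0, s=3, t=-182   [182*(3) + 3*(-182) = 0]
GCD = 1 with t = 61, so 3*(61) ≡ 1 (mod 182)
Inverse = 61 mod 182 = 61
Check: 3 * 61 = 183 ≡ 1 (mod 182)

3^(-1) ≡ 61 (mod 182)


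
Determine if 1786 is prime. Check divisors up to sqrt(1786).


1786 / 2 = 893 (exact division)
1786 is NOT prime.

No, 1786 is not prime


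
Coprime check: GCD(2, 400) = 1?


Euclidean algorithm:
400 = 200 * 2 + 0
GCD(2, 400) = 2

No, not coprime (GCD = 2)


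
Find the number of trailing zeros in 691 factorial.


floor(691/5) = 138
floor(691/25) = 27
floor(691/125) = 5
floor(691/625) = 1
Total = 171

171 trailing zeros


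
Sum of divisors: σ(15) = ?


Divisors of 15: 1, 3, 5, 15
Sum = 1 + 3 + 5 + 15 = 24

σ(15) = 24


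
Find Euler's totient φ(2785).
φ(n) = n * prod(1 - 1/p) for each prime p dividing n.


2785 = 5 × 557
Prime factors: 5, 557
φ(2785) = 2785 × (1-1/5) × (1-1/557)
= 2785 × 4/5 × 556/557 = 2224

φ(2785) = 2224


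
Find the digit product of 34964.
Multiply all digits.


3 × 4 × 9 × 6 × 4 = 2592


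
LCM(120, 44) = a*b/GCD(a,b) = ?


GCD(120, 44) = 4
LCM = 120*44/4 = 5280/4 = 1320

LCM = 1320


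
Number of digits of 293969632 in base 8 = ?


293969632 in base 8 = 2141317340
Number of digits = 10

10 digits (base 8)


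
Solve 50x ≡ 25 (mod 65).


GCD(50, 65) = 5 divides 25
Divide: 10x ≡ 5 (mod 13)
x ≡ 7 (mod 13)


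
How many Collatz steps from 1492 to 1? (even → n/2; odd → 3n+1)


1492 → 746 → 373 → 1120 → 560 → 280 → 140 → 70 → 35 → 106 → 53 → 160 → 80 → 40 → 20 → 10 → 5 → 16 → 8 → 4 → 2 → 1
Total steps = 21

21 steps


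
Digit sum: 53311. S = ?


5 + 3 + 3 + 1 + 1 = 13


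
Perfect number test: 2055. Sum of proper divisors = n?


Proper divisors of 2055: 1, 3, 5, 15, 137, 411, 685
Sum = 1 + 3 + 5 + 15 + 137 + 411 + 685 = 1257

No, 2055 is not perfect (1257 ≠ 2055)


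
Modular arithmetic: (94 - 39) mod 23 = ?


94 - 39 = 55
55 mod 23 = 9


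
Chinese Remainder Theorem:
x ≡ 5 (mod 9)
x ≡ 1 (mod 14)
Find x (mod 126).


M = 9*14 = 126
M1 = M/9 = 14, M2 = M/14 = 9
M1^(-1) mod 9 = 2, M2^(-1) mod 14 = 11
x = 5*14*2 + 1*9*11 = 239
239 mod 126 = 113
Check: 113 mod 9 = 5 ✓, 113 mod 14 = 1 ✓

x ≡ 113 (mod 126)


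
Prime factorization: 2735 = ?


2735 / 5 = 547
547 / 547 = 1
2735 = 5 × 547


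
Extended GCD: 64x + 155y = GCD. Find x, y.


Tabular extended Euclidean (each row: r = 64*s + 155*t):
r=64, s=1, t=0
r=155, s=0, t=1
q=0: r=64, s=1, t=0   [64*(1) + 155*(0) = 64]
q=2: r=27, s=-2, t=1   [64*(-2) + 155*(1) = 27]
q=2: r=10, s=5, t=-2   [64*(5) + 155*(-2) = 10]
q=2: r=7, s=-12, t=5   [64*(-12) + 155*(5) = 7]
q=1: r=3, s=17, t=-7   [64*(17) + 155*(-7) = 3]
q=2: r=1, s=-46, t=19   [64*(-46) + 155*(19) = 1]
q=3: r=0, s=155, t=-64   [64*(155) + 155*(-64) = 0]
GCD = 1; from the row with r=1: x=-46, y=19
Check: 64*(-46) + 155*(19) = -2944 + 2945 = 1

GCD = 1, x = -46, y = 19


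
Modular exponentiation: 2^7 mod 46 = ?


2^1 mod 46 = 2
2^2 mod 46 = 4
2^3 mod 46 = 8
2^4 mod 46 = 16
2^5 mod 46 = 32
2^6 mod 46 = 18
2^7 mod 46 = 36


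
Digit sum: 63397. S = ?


6 + 3 + 3 + 9 + 7 = 28


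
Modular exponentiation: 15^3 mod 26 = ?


15^1 mod 26 = 15
15^2 mod 26 = 17
15^3 mod 26 = 21


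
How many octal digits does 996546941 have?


996546941 in base 8 = 7331414575
Number of digits = 10

10 digits (base 8)


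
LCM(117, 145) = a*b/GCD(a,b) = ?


GCD(117, 145) = 1
LCM = 117*145/1 = 16965/1 = 16965

LCM = 16965


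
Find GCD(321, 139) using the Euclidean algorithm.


321 = 2 * 139 + 43
139 = 3 * 43 + 10
43 = 4 * 10 + 3
10 = 3 * 3 + 1
3 = 3 * 1 + 0
GCD = 1


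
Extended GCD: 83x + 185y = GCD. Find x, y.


Tabular extended Euclidean (each row: r = 83*s + 185*t):
r=83, s=1, t=0
r=185, s=0, t=1
q=0: r=83, s=1, t=0   [83*(1) + 185*(0) = 83]
q=2: r=19, s=-2, t=1   [83*(-2) + 185*(1) = 19]
q=4: r=7, s=9, t=-4   [83*(9) + 185*(-4) = 7]
q=2: r=5, s=-20, t=9   [83*(-20) + 185*(9) = 5]
q=1: r=2, s=29, t=-13   [83*(29) + 185*(-13) = 2]
q=2: r=1, s=-78, t=35   [83*(-78) + 185*(35) = 1]
q=2: r=0, s=185, t=-83   [83*(185) + 185*(-83) = 0]
GCD = 1; from the row with r=1: x=-78, y=35
Check: 83*(-78) + 185*(35) = -6474 + 6475 = 1

GCD = 1, x = -78, y = 35


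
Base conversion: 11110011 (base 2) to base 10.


11110011 (base 2) = 243 (decimal)
243 (decimal) = 243 (base 10)


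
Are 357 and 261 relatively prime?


Euclidean algorithm:
357 = 1 * 261 + 96
261 = 2 * 96 + 69
96 = 1 * 69 + 27
69 = 2 * 27 + 15
27 = 1 * 15 + 12
15 = 1 * 12 + 3
12 = 4 * 3 + 0
GCD(357, 261) = 3

No, not coprime (GCD = 3)


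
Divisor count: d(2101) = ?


2101 = 11^1 × 191^1
d(2101) = (1+1) × (1+1) = 4

4 divisors


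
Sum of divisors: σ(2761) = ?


Divisors of 2761: 1, 11, 251, 2761
Sum = 1 + 11 + 251 + 2761 = 3024

σ(2761) = 3024


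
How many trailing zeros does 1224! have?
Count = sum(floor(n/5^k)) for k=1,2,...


floor(1224/5) = 244
floor(1224/25) = 48
floor(1224/125) = 9
floor(1224/625) = 1
Total = 302

302 trailing zeros


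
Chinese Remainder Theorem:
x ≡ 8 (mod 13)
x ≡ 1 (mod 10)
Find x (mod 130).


M = 13*10 = 130
M1 = M/13 = 10, M2 = M/10 = 13
M1^(-1) mod 13 = 4, M2^(-1) mod 10 = 7
x = 8*10*4 + 1*13*7 = 411
411 mod 130 = 21
Check: 21 mod 13 = 8 ✓, 21 mod 10 = 1 ✓

x ≡ 21 (mod 130)


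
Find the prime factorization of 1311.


1311 / 3 = 437
437 / 19 = 23
23 / 23 = 1
1311 = 3 × 19 × 23


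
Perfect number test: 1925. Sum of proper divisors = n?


Proper divisors of 1925: 1, 5, 7, 11, 25, 35, 55, 77, 175, 275, 385
Sum = 1 + 5 + 7 + 11 + 25 + 35 + 55 + 77 + 175 + 275 + 385 = 1051

No, 1925 is not perfect (1051 ≠ 1925)


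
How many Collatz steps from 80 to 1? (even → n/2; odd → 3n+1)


80 → 40 → 20 → 10 → 5 → 16 → 8 → 4 → 2 → 1
Total steps = 9

9 steps


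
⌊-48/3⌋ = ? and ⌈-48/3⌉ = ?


-48/3 = -16.0000
floor = -16
ceil = -16

floor = -16, ceil = -16


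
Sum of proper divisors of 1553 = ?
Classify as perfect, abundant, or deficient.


Proper divisors: 1
Sum = 1 = 1
1 < 1553 → deficient

s(1553) = 1 (deficient)


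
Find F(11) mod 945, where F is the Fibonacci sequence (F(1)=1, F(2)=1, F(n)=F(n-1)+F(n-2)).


F(k) mod 945 for k=1..11:
1, 1, 2, 3, 5, 8, 13, 21, 34, 55, 89
F(11) mod 945 = 89


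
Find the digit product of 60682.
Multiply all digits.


6 × 0 × 6 × 8 × 2 = 0


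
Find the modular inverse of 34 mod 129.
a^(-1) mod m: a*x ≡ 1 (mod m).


Use the extended Euclidean algorithm on (129, 34); each row r = 129*s + 34*t:
r=129, s=1, t=0
r=34, s=0, t=1
q=3: r=27, s=1, t=-3   [129*(1) + 34*(-3) = 27]
q=1: r=7, s=-1, t=4   [129*(-1) + 34*(4) = 7]
q=3: r=6, s=4, t=-15   [129*(4) + 34*(-15) = 6]
q=1: r=1, s=-5, t=19   [129*(-5) + 34*(19) = 1]
q=6: r=0, s=34, t=-129   [129*(34) + 34*(-129) = 0]
GCD = 1 with t = 19, so 34*(19) ≡ 1 (mod 129)
Inverse = 19 mod 129 = 19
Check: 34 * 19 = 646 ≡ 1 (mod 129)

34^(-1) ≡ 19 (mod 129)


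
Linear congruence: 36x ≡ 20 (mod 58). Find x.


GCD(36, 58) = 2 divides 20
Divide: 18x ≡ 10 (mod 29)
x ≡ 7 (mod 29)


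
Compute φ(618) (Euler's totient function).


618 = 2 × 3 × 103
Prime factors: 2, 3, 103
φ(618) = 618 × (1-1/2) × (1-1/3) × (1-1/103)
= 618 × 1/2 × 2/3 × 102/103 = 204

φ(618) = 204


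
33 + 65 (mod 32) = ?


33 + 65 = 98
98 mod 32 = 2


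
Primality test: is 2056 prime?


2056 / 2 = 1028 (exact division)
2056 is NOT prime.

No, 2056 is not prime


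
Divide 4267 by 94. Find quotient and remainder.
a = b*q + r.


4267 = 94 * 45 + 37
Check: 4230 + 37 = 4267

q = 45, r = 37


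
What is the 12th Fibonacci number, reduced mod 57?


F(k) mod 57 for k=1..12:
1, 1, 2, 3, 5, 8, 13, 21, 34, 55, 32, 30
F(12) mod 57 = 30


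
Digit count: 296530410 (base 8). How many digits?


296530410 in base 8 = 2153130752
Number of digits = 10

10 digits (base 8)


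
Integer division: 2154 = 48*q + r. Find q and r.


2154 = 48 * 44 + 42
Check: 2112 + 42 = 2154

q = 44, r = 42


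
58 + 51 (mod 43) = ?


58 + 51 = 109
109 mod 43 = 23


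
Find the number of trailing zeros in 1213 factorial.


floor(1213/5) = 242
floor(1213/25) = 48
floor(1213/125) = 9
floor(1213/625) = 1
Total = 300

300 trailing zeros


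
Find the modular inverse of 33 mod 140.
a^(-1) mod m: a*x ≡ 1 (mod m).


Use the extended Euclidean algorithm on (140, 33); each row r = 140*s + 33*t:
r=140, s=1, t=0
r=33, s=0, t=1
q=4: r=8, s=1, t=-4   [140*(1) + 33*(-4) = 8]
q=4: r=1, s=-4, t=17   [140*(-4) + 33*(17) = 1]
q=8: r=0, s=33, t=-140   [140*(33) + 33*(-140) = 0]
GCD = 1 with t = 17, so 33*(17) ≡ 1 (mod 140)
Inverse = 17 mod 140 = 17
Check: 33 * 17 = 561 ≡ 1 (mod 140)

33^(-1) ≡ 17 (mod 140)


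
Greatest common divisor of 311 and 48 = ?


311 = 6 * 48 + 23
48 = 2 * 23 + 2
23 = 11 * 2 + 1
2 = 2 * 1 + 0
GCD = 1


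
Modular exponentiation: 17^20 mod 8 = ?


17^1 mod 8 = 1
17^2 mod 8 = 1
17^3 mod 8 = 1
17^4 mod 8 = 1
17^5 mod 8 = 1
17^6 mod 8 = 1
17^7 mod 8 = 1
17^8 mod 8 = 1
17^9 mod 8 = 1
17^10 mod 8 = 1
17^11 mod 8 = 1
17^12 mod 8 = 1
17^13 mod 8 = 1
17^14 mod 8 = 1
17^15 mod 8 = 1
17^16 mod 8 = 1
17^17 mod 8 = 1
17^18 mod 8 = 1
17^19 mod 8 = 1
17^20 mod 8 = 1


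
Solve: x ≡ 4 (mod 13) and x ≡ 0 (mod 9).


M = 13*9 = 117
M1 = M/13 = 9, M2 = M/9 = 13
M1^(-1) mod 13 = 3, M2^(-1) mod 9 = 7
x = 4*9*3 + 0*13*7 = 108
108 mod 117 = 108
Check: 108 mod 13 = 4 ✓, 108 mod 9 = 0 ✓

x ≡ 108 (mod 117)


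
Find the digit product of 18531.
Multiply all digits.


1 × 8 × 5 × 3 × 1 = 120


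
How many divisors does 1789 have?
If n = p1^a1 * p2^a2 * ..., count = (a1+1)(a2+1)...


1789 = 1789^1
d(1789) = (1+1) = 2

2 divisors


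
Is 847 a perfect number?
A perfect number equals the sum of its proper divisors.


Proper divisors of 847: 1, 7, 11, 77, 121
Sum = 1 + 7 + 11 + 77 + 121 = 217

No, 847 is not perfect (217 ≠ 847)


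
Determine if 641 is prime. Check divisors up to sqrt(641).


Check divisors up to sqrt(641) = 25.3180
No divisors found.
641 is prime.

Yes, 641 is prime


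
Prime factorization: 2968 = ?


2968 / 2 = 1484
1484 / 2 = 742
742 / 2 = 371
371 / 7 = 53
53 / 53 = 1
2968 = 2^3 × 7 × 53
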